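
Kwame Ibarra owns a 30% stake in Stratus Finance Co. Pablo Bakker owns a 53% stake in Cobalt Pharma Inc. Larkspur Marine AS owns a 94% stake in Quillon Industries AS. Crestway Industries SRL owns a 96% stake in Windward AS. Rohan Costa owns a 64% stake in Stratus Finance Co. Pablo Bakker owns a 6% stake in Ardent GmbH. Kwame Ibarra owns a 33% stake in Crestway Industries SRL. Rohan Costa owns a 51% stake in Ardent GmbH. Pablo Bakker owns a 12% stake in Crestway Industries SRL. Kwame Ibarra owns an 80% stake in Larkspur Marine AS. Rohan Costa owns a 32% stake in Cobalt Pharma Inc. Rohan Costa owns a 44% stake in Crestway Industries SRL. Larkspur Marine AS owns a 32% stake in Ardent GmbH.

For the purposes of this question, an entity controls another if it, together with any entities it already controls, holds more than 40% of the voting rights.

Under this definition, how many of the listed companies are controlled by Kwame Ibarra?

2

Kwame holds 80% of Larkspur, so Kwame controls Larkspur.
Larkspur holds 94% of Quillon, so Kwame controls Quillon.
No other company's threshold is met.
Kwame controls 2 companies.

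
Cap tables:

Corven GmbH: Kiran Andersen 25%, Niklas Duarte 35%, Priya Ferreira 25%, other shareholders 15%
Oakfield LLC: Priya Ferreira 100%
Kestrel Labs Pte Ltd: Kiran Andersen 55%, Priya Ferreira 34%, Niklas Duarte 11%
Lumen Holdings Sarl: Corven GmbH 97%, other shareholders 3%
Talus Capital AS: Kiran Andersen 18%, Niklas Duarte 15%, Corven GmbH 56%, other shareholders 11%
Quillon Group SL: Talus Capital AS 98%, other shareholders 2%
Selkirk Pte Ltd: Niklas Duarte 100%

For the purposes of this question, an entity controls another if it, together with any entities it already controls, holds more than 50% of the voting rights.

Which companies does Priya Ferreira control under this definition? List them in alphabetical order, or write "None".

Oakfield LLC

Priya holds 100% of Oakfield, so Priya controls Oakfield.
No other company's threshold is met.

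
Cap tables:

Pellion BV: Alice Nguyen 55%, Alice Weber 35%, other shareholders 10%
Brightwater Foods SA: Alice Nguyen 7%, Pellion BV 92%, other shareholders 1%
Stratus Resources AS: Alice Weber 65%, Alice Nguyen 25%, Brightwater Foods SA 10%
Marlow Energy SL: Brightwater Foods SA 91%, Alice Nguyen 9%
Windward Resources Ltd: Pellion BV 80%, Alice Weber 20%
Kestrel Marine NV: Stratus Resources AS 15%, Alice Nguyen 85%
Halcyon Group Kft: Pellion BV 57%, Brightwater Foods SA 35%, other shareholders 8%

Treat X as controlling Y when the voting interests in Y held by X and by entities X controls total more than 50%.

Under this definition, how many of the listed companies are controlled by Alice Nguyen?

6

Alice Nguyen holds 55% of Pellion, so Alice Nguyen controls Pellion.
Alice Nguyen and Pellion together hold 7% + 92% = 99% of Brightwater, so Alice Nguyen controls Brightwater.
Brightwater and Alice Nguyen together hold 91% + 9% = 100% of Marlow, so Alice Nguyen controls Marlow.
Pellion holds 80% of Windward, so Alice Nguyen controls Windward.
Alice Nguyen holds 85% of Kestrel, so Alice Nguyen controls Kestrel.
Pellion and Brightwater together hold 57% + 35% = 92% of Halcyon, so Alice Nguyen controls Halcyon.
No other company's threshold is met.
Alice Nguyen controls 6 companies.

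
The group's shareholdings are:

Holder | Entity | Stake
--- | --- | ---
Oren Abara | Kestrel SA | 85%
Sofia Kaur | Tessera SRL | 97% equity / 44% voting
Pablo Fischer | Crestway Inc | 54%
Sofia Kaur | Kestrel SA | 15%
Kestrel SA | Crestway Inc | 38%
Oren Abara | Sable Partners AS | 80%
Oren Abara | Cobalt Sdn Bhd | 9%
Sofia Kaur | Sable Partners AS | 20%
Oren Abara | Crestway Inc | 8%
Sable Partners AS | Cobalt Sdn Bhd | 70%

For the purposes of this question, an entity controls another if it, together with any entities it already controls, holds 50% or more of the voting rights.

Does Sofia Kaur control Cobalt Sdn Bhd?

Sofia's largest direct stake is 44% in Tessera, which does not meet the threshold, so Sofia controls no company.
Neither Sofia nor any entity Sofia controls holds any voting interest in Cobalt.
So Sofia does not control Cobalt.

No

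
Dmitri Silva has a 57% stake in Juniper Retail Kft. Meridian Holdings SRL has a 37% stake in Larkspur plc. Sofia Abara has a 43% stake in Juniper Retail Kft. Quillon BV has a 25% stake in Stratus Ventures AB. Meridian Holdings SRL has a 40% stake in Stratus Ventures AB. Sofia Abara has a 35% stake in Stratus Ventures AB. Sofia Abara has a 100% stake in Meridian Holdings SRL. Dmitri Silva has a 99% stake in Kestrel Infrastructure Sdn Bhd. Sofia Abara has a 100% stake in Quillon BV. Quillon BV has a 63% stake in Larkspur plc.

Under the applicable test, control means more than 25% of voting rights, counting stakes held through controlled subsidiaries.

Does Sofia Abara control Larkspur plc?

Sofia holds 100% of Meridian, so Sofia controls Meridian.
Sofia holds 100% of Quillon, so Sofia controls Quillon.
Meridian and Quillon together hold 37% + 63% = 100% of Larkspur, so Sofia controls Larkspur.

Yes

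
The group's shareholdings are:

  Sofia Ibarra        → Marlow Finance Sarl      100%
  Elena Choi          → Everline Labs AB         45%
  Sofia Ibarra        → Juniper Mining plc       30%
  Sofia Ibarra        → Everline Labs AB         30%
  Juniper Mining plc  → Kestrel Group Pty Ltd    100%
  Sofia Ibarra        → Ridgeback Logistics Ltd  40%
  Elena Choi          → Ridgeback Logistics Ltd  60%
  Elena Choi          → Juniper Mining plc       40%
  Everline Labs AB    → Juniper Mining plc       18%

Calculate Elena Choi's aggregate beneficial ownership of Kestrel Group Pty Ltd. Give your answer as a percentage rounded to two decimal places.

48.10%

Elena reaches Kestrel along 2 paths.
Via Everline → Juniper: 45% × 18% × 100% = 8.1%.
Via Juniper: 40% × 100% = 40%.
Total: 8.1% + 40% = 48.1%.
Rounded: 48.10%.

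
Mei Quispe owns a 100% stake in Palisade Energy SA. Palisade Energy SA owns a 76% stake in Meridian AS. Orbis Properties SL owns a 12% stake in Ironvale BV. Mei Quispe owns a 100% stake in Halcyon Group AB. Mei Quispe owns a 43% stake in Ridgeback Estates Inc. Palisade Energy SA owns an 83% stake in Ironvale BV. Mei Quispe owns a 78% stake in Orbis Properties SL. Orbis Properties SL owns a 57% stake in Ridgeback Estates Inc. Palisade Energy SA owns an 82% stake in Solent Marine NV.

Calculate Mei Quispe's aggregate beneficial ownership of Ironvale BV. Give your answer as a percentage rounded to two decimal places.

Mei reaches Ironvale along 2 paths.
Via Palisade: 100% × 83% = 83%.
Via Orbis: 78% × 12% = 9.36%.
Total: 83% + 9.36% = 92.36%.

92.36%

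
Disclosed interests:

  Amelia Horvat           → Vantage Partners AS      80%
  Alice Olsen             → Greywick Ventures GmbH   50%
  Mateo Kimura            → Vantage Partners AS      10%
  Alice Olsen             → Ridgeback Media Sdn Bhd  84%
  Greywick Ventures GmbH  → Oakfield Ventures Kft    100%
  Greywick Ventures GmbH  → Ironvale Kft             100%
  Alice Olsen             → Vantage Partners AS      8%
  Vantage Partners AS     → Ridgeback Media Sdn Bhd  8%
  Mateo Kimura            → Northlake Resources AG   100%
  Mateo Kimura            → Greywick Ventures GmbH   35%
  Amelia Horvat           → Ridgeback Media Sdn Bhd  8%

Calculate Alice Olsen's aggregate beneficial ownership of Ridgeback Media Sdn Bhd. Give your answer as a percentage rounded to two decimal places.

84.64%

Alice reaches Ridgeback along 2 paths.
Via Vantage: 8% × 8% = 0.64%.
Direct stake: 84% = 84%.
Total: 0.64% + 84% = 84.64%.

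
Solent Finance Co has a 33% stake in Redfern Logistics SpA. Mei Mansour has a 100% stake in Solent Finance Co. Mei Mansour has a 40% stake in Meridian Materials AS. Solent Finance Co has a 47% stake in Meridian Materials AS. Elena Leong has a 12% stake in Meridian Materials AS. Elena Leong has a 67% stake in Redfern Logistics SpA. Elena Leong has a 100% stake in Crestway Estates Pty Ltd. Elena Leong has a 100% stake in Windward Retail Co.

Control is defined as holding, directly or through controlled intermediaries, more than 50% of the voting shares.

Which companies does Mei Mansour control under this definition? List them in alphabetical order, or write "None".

Meridian Materials AS, Solent Finance Co

Mei holds 100% of Solent, so Mei controls Solent.
Solent and Mei together hold 47% + 40% = 87% of Meridian, so Mei controls Meridian.
No other company's threshold is met.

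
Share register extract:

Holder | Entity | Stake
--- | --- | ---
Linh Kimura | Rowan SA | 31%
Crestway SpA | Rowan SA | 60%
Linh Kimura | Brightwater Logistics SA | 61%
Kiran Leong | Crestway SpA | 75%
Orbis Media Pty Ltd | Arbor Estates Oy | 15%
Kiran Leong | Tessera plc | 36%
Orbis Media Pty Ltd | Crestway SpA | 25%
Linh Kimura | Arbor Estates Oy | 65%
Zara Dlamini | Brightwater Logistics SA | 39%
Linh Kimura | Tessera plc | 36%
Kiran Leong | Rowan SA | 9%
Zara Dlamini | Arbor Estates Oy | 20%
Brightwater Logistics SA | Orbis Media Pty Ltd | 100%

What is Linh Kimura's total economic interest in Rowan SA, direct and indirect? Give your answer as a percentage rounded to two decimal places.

40.15%

Linh reaches Rowan along 2 paths.
Direct stake: 31% = 31%.
Via Brightwater → Orbis → Crestway: 61% × 100% × 25% × 60% = 9.15%.
Total: 31% + 9.15% = 40.15%.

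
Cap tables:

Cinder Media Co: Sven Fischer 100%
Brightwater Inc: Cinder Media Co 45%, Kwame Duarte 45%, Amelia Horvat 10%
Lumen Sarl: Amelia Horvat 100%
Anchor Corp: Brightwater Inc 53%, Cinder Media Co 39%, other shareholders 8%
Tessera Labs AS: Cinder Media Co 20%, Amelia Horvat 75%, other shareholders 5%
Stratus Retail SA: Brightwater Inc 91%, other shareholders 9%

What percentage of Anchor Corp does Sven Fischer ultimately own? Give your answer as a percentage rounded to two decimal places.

62.85%

Sven reaches Anchor along 2 paths.
Via Cinder → Brightwater: 100% × 45% × 53% = 23.85%.
Via Cinder: 100% × 39% = 39%.
Total: 23.85% + 39% = 62.85%.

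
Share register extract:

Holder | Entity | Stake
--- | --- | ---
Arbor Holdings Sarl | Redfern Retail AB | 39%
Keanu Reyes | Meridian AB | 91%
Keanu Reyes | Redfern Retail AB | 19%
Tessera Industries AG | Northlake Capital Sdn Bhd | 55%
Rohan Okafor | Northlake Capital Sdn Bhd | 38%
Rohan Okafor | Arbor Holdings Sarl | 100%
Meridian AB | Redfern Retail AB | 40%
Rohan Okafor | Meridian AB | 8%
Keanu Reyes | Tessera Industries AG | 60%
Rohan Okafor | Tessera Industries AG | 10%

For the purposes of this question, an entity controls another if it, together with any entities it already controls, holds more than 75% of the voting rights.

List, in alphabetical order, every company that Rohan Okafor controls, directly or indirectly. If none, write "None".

Arbor Holdings Sarl

Rohan holds 100% of Arbor, so Rohan controls Arbor.
No other company's threshold is met.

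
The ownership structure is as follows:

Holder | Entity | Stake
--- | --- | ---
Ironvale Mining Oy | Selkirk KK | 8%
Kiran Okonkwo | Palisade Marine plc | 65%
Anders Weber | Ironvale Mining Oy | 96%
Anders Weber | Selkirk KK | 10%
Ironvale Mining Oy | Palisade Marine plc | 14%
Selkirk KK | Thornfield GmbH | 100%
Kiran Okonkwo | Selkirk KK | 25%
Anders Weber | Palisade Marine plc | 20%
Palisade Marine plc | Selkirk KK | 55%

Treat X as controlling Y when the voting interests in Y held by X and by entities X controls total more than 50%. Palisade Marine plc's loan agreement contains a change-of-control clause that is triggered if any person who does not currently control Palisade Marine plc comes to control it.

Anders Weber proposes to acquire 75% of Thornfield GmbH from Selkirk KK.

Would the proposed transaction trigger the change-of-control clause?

The purchase adds only to Anders's holdings (Selkirk's stake shrinks), so Anders is the only person who could newly come to control Palisade.
Anders holds 96% of Ironvale, so Anders controls Ironvale.
In Palisade, Anders's side holds only 20% + 14% = 34%, not > 50%.
So before the transaction, Anders does not control Palisade.
After the purchase, Anders holds 75% of Thornfield directly, and Selkirk's stake falls to 25%.
Anders holds 75% of Thornfield, so Anders controls Thornfield.
After the transaction, Anders's side holds 20% + 14% = 34% of Palisade, not > 50%, so Anders still does not control Palisade.
No new person acquires control, so the clause is not triggered.

No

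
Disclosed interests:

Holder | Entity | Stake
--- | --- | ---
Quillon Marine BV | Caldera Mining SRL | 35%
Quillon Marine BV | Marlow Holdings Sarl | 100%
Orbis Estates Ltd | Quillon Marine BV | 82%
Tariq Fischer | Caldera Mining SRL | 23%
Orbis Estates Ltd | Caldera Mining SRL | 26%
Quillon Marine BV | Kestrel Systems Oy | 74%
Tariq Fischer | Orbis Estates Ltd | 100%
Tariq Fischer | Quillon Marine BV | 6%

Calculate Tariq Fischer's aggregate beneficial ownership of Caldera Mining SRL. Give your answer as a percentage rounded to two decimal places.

Tariq reaches Caldera along 4 paths.
Via Orbis: 100% × 26% = 26%.
Direct stake: 23% = 23%.
Via Quillon: 6% × 35% = 2.1%.
Via Orbis → Quillon: 100% × 82% × 35% = 28.7%.
Total: 26% + 23% + 2.1% + 28.7% = 79.8%.
Rounded: 79.80%.

79.80%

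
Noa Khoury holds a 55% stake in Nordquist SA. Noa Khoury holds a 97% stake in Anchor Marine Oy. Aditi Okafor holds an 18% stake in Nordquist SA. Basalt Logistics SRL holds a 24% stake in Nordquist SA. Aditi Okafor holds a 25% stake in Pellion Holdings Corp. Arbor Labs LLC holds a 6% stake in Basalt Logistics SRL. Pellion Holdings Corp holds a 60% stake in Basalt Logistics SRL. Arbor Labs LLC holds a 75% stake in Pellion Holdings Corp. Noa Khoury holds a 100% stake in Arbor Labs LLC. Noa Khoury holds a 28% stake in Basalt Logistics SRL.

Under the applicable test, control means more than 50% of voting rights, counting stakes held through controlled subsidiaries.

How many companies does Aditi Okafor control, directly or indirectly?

Aditi's largest direct stake is 25% in Pellion, which does not meet the threshold.
Aditi controls 0 companies.

0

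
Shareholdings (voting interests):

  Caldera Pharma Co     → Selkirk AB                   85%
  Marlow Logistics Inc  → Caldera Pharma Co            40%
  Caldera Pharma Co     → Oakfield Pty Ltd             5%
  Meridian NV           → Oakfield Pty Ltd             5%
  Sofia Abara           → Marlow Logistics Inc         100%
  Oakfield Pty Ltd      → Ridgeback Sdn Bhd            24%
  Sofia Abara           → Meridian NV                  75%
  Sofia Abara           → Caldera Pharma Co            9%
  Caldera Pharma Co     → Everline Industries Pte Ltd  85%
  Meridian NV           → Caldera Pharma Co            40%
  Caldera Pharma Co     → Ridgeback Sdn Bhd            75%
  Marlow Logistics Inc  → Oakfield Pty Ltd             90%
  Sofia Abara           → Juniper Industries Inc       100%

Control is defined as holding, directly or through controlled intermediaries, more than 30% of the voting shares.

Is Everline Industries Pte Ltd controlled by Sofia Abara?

Yes

Sofia holds 100% of Marlow, so Sofia controls Marlow.
Sofia holds 75% of Meridian, so Sofia controls Meridian.
Meridian and Sofia and Marlow together hold 40% + 9% + 40% = 89% of Caldera, so Sofia controls Caldera.
Caldera holds 85% of Everline, so Sofia controls Everline.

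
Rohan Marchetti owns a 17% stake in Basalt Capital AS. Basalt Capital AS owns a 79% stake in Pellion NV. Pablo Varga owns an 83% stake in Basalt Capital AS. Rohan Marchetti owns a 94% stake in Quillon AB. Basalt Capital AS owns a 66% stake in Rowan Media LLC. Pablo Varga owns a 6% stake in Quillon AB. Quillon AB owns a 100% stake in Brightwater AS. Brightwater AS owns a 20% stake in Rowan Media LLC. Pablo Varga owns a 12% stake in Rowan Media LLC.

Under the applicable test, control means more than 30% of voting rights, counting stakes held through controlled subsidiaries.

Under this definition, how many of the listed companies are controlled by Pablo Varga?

Pablo holds 83% of Basalt, so Pablo controls Basalt.
Basalt and Pablo together hold 66% + 12% = 78% of Rowan, so Pablo controls Rowan.
Basalt holds 79% of Pellion, so Pablo controls Pellion.
No other company's threshold is met.
Pablo controls 3 companies.

3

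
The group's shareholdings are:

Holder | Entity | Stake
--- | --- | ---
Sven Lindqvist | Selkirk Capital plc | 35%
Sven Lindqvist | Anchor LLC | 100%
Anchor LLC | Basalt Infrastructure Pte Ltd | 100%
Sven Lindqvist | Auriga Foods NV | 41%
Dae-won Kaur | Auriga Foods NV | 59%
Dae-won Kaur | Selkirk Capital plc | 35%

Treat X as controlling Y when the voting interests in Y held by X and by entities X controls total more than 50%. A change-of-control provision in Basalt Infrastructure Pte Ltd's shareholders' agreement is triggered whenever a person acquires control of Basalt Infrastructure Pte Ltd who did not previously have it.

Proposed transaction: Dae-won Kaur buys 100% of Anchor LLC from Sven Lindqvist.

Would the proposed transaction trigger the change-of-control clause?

The purchase adds only to Dae-won's holdings (Sven's stake shrinks), so Dae-won is the only person who could newly come to control Basalt.
Dae-won holds 59% of Auriga, so Dae-won controls Auriga.
Neither Dae-won nor any entity Dae-won controls holds any voting interest in Basalt.
So before the transaction, Dae-won does not control Basalt.
After the purchase, Dae-won holds 100% of Anchor directly, and Sven's stake falls to 0%.
Dae-won holds 100% of Anchor, so Dae-won controls Anchor.
Anchor holds 100% of Basalt, so Dae-won controls Basalt.
Dae-won did not control Basalt before and does after, so the clause is triggered.

Yes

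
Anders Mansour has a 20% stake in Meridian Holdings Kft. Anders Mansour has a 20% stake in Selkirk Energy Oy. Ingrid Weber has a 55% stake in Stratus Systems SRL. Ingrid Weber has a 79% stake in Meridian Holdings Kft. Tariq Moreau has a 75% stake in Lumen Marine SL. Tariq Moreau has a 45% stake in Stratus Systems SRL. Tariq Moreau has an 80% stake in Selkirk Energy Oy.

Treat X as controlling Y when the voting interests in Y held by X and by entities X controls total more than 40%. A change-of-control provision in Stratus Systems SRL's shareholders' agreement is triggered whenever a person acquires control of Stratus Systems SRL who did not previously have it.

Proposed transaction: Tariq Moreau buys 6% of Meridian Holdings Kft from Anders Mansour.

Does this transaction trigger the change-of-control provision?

The purchase adds only to Tariq's holdings (Anders's stake shrinks), so Tariq is the only person who could newly come to control Stratus.
Tariq holds 45% of Stratus, so Tariq controls Stratus.
So Tariq already controls Stratus before the transaction.
After the purchase, Tariq holds 6% of Meridian directly, and Anders's stake falls to 14%.
Tariq controlled Stratus already, so this is not a new person acquiring control; every other person's position is unchanged or reduced.
No new person acquires control, so the clause is not triggered.

No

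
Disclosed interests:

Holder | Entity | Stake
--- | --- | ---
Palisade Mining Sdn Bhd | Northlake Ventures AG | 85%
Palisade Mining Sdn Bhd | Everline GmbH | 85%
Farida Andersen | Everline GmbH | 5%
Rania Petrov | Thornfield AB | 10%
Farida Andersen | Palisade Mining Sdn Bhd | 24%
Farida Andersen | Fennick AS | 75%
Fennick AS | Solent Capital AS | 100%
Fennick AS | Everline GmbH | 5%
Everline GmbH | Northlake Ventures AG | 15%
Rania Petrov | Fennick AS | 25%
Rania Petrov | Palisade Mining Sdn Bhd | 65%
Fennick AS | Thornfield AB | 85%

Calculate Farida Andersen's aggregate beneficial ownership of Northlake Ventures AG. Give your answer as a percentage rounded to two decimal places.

24.77%

Farida reaches Northlake along 4 paths.
Via Fennick → Everline: 75% × 5% × 15% = 0.5625%.
Via Palisade → Everline: 24% × 85% × 15% = 3.06%.
Via Everline: 5% × 15% = 0.75%.
Via Palisade: 24% × 85% = 20.4%.
Total: 0.5625% + 3.06% + 0.75% + 20.4% = 24.7725%.
Rounded: 24.77%.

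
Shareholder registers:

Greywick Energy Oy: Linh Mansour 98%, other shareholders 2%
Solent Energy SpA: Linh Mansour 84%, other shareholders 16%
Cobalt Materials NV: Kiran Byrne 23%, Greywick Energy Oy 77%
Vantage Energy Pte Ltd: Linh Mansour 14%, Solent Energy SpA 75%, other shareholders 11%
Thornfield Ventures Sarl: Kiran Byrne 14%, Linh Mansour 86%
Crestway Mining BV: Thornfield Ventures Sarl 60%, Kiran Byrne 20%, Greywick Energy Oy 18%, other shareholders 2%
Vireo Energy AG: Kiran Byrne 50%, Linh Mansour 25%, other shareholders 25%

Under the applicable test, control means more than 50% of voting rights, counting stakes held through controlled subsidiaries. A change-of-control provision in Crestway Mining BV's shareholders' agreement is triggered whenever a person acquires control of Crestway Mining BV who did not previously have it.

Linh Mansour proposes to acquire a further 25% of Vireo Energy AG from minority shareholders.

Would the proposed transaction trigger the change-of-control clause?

No

The purchase changes only Linh's holdings, so Linh is the only person who could newly come to control Crestway.
Linh holds 98% of Greywick, so Linh controls Greywick.
Linh holds 86% of Thornfield, so Linh controls Thornfield.
Thornfield and Greywick together hold 60% + 18% = 78% of Crestway, so Linh controls Crestway.
So Linh already controls Crestway before the transaction.
After the purchase, Linh's direct stake in Vireo rises to 25% + 25% = 50%.
Linh controlled Crestway already, so this is not a new person acquiring control; every other person's position is unchanged or reduced.
No new person acquires control, so the clause is not triggered.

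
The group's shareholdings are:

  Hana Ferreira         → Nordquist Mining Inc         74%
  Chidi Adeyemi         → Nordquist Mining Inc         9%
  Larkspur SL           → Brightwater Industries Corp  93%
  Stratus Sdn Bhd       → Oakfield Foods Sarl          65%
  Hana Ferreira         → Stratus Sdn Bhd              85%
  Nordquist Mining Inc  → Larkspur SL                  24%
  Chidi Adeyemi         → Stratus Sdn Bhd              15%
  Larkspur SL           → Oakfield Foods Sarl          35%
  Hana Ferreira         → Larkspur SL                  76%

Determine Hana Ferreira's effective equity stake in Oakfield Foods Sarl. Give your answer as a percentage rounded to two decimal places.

88.07%

Hana reaches Oakfield along 3 paths.
Via Stratus: 85% × 65% = 55.25%.
Via Larkspur: 76% × 35% = 26.6%.
Via Nordquist → Larkspur: 74% × 24% × 35% = 6.216%.
Total: 55.25% + 26.6% + 6.216% = 88.066%.
Rounded: 88.07%.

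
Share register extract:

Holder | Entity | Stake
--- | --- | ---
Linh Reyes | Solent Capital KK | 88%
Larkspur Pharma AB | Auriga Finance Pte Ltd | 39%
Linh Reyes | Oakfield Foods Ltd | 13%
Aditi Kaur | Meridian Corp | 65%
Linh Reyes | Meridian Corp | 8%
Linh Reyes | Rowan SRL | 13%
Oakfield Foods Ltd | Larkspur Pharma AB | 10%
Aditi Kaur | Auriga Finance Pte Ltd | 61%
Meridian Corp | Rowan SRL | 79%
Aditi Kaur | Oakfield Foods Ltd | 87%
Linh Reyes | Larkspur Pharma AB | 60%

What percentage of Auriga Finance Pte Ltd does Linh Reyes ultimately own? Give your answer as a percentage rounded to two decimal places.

23.91%

Linh reaches Auriga along 2 paths.
Via Oakfield → Larkspur: 13% × 10% × 39% = 0.507%.
Via Larkspur: 60% × 39% = 23.4%.
Total: 0.507% + 23.4% = 23.907%.
Rounded: 23.91%.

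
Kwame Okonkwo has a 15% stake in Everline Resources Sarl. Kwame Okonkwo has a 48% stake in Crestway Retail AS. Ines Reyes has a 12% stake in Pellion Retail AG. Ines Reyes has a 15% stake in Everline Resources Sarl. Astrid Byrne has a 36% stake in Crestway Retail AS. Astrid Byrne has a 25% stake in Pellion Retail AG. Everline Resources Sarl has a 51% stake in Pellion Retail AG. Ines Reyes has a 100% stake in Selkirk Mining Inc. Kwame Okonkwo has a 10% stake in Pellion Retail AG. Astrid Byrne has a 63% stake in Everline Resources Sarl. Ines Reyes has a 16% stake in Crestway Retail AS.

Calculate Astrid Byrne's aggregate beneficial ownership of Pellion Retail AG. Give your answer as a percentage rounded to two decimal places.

Astrid reaches Pellion along 2 paths.
Direct stake: 25% = 25%.
Via Everline: 63% × 51% = 32.13%.
Total: 25% + 32.13% = 57.13%.

57.13%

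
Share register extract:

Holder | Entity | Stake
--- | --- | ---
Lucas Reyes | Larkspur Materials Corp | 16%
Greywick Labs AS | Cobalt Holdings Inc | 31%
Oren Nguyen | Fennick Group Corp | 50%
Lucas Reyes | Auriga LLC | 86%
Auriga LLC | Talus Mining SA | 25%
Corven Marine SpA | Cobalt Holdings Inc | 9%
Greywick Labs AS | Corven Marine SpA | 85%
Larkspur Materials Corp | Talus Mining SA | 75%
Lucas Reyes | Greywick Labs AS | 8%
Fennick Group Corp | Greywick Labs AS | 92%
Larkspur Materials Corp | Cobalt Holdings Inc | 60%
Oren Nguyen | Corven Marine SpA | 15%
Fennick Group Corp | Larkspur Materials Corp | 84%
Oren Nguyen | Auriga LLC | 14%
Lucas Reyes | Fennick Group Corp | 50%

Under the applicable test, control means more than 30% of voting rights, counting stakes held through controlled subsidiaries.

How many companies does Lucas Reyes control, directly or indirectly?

7

Lucas holds 86% of Auriga, so Lucas controls Auriga.
Lucas holds 50% of Fennick, so Lucas controls Fennick.
Lucas and Fennick together hold 16% + 84% = 100% of Larkspur, so Lucas controls Larkspur.
Fennick and Lucas together hold 92% + 8% = 100% of Greywick, so Lucas controls Greywick.
Auriga and Larkspur together hold 25% + 75% = 100% of Talus, so Lucas controls Talus.
Greywick holds 85% of Corven, so Lucas controls Corven.
Larkspur and Greywick and Corven together hold 60% + 31% + 9% = 100% of Cobalt, so Lucas controls Cobalt.
Lucas controls 7 companies.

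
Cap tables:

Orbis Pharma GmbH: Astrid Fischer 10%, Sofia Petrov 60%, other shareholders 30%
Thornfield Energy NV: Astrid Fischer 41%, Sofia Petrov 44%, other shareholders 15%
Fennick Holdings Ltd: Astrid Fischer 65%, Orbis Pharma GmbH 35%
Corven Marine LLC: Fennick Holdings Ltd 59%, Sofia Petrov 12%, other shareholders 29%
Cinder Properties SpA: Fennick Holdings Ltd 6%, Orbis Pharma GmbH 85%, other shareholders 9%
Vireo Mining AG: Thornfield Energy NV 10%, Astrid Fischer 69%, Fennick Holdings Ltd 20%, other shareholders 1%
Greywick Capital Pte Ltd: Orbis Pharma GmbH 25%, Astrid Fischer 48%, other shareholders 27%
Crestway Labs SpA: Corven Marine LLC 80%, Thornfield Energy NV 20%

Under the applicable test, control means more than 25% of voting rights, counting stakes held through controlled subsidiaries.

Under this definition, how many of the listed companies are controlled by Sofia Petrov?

Sofia holds 60% of Orbis, so Sofia controls Orbis.
Sofia holds 44% of Thornfield, so Sofia controls Thornfield.
Orbis holds 35% of Fennick, so Sofia controls Fennick.
Fennick and Sofia together hold 59% + 12% = 71% of Corven, so Sofia controls Corven.
Fennick and Orbis together hold 6% + 85% = 91% of Cinder, so Sofia controls Cinder.
Thornfield and Fennick together hold 10% + 20% = 30% of Vireo, so Sofia controls Vireo.
Corven and Thornfield together hold 80% + 20% = 100% of Crestway, so Sofia controls Crestway.
No other company's threshold is met.
Sofia controls 7 companies.

7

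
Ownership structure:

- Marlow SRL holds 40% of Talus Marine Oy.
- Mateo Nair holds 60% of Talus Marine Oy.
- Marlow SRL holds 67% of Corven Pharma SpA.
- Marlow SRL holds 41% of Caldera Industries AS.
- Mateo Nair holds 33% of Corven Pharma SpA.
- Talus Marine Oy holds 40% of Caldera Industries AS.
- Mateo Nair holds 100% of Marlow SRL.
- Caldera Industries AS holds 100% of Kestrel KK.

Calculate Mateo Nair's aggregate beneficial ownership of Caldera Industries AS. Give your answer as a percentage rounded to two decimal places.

81.00%

Mateo reaches Caldera along 3 paths.
Via Talus: 60% × 40% = 24%.
Via Marlow → Talus: 100% × 40% × 40% = 16%.
Via Marlow: 100% × 41% = 41%.
Total: 24% + 16% + 41% = 81%.
Rounded: 81.00%.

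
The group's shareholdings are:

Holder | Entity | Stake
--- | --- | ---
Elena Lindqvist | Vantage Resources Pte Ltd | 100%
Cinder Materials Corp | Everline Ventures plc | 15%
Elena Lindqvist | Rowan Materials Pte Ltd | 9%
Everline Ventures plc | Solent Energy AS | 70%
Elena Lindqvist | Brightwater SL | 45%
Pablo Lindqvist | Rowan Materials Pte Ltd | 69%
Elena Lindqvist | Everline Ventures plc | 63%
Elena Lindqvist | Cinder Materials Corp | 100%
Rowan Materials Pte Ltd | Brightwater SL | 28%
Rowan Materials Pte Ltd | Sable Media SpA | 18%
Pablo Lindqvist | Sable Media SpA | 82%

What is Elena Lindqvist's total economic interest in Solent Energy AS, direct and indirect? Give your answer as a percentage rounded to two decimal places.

Elena reaches Solent along 2 paths.
Via Cinder → Everline: 100% × 15% × 70% = 10.5%.
Via Everline: 63% × 70% = 44.1%.
Total: 10.5% + 44.1% = 54.6%.
Rounded: 54.60%.

54.60%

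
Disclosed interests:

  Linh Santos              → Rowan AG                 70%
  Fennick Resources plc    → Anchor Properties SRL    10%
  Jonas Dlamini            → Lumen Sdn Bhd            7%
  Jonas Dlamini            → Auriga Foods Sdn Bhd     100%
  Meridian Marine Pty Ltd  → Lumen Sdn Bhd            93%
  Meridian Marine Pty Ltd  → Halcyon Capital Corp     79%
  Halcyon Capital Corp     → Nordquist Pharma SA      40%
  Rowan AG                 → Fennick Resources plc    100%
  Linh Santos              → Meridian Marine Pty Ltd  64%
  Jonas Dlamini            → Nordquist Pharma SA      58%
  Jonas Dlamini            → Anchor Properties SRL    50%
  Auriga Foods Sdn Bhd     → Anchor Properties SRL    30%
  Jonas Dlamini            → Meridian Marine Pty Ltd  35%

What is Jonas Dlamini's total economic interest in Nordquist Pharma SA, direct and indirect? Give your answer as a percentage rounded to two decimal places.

69.06%

Jonas reaches Nordquist along 2 paths.
Direct stake: 58% = 58%.
Via Meridian → Halcyon: 35% × 79% × 40% = 11.06%.
Total: 58% + 11.06% = 69.06%.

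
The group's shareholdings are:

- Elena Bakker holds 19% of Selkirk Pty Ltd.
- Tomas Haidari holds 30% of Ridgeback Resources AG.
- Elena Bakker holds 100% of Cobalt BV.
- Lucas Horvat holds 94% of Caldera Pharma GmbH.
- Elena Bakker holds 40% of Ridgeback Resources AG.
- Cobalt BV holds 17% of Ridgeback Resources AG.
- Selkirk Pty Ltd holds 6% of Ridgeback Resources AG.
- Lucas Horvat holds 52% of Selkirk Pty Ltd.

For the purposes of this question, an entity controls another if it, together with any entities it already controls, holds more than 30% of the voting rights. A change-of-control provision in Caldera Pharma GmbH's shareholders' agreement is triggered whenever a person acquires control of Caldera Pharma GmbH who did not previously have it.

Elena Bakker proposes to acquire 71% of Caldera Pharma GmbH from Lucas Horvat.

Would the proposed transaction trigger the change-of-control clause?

Yes

The purchase adds only to Elena's holdings (Lucas's stake shrinks), so Elena is the only person who could newly come to control Caldera.
Elena holds 100% of Cobalt, so Elena controls Cobalt.
Elena and Cobalt together hold 40% + 17% = 57% of Ridgeback, so Elena controls Ridgeback.
Neither Elena nor any entity Elena controls holds any voting interest in Caldera.
So before the transaction, Elena does not control Caldera.
After the purchase, Elena holds 71% of Caldera directly, and Lucas's stake falls to 23%.
Elena holds 71% of Caldera, so Elena controls Caldera.
Elena did not control Caldera before and does after, so the clause is triggered.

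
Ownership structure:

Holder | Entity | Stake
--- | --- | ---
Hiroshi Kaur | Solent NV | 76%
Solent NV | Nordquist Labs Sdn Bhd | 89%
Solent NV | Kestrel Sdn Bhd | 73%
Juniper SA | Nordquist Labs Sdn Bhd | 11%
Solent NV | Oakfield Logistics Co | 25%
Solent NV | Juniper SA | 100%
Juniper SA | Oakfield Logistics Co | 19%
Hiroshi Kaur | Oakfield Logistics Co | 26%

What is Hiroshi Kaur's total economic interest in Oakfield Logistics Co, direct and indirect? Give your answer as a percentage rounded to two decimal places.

Hiroshi reaches Oakfield along 3 paths.
Via Solent → Juniper: 76% × 100% × 19% = 14.44%.
Direct stake: 26% = 26%.
Via Solent: 76% × 25% = 19%.
Total: 14.44% + 26% + 19% = 59.44%.

59.44%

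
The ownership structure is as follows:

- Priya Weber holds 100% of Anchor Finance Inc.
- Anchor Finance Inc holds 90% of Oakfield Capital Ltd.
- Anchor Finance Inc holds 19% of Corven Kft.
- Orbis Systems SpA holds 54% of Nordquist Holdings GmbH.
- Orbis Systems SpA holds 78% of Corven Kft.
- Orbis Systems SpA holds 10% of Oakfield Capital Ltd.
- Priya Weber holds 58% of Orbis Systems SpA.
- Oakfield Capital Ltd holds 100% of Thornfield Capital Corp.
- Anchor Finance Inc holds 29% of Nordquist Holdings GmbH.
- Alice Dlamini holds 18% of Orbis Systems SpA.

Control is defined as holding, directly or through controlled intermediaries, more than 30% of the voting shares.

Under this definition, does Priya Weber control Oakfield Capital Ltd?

Yes

Priya holds 58% of Orbis, so Priya controls Orbis.
Priya holds 100% of Anchor, so Priya controls Anchor.
Anchor and Orbis together hold 90% + 10% = 100% of Oakfield, so Priya controls Oakfield.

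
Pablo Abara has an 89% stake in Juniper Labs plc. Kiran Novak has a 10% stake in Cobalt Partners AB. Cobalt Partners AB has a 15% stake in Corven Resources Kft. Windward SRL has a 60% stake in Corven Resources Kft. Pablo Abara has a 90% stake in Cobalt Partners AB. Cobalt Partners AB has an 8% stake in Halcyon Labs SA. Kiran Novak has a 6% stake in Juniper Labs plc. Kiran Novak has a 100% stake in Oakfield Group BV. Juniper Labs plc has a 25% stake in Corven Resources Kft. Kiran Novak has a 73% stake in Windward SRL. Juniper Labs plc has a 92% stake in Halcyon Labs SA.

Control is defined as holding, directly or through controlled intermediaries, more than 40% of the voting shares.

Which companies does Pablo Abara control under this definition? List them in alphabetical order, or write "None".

Pablo holds 90% of Cobalt, so Pablo controls Cobalt.
Pablo holds 89% of Juniper, so Pablo controls Juniper.
Juniper and Cobalt together hold 92% + 8% = 100% of Halcyon, so Pablo controls Halcyon.
No other company's threshold is met.

Cobalt Partners AB, Halcyon Labs SA, Juniper Labs plc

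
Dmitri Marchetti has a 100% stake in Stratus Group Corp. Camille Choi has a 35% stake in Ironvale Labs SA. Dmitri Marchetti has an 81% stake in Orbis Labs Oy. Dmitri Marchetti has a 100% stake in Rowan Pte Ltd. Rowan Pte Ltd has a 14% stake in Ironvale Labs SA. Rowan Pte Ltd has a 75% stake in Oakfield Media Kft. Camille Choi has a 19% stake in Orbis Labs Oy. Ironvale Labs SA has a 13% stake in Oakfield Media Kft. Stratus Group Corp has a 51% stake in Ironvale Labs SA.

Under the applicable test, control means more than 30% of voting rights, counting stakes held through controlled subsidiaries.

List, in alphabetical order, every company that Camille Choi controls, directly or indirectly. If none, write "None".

Camille holds 35% of Ironvale, so Camille controls Ironvale.
No other company's threshold is met.

Ironvale Labs SA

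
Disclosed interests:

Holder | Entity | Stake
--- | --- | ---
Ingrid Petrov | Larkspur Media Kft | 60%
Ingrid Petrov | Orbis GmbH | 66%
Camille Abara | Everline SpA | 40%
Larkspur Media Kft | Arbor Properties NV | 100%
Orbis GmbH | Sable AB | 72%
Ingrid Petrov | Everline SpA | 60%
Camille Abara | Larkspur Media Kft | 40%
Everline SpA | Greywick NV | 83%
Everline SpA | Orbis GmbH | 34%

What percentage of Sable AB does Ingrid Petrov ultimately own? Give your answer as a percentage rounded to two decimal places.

Ingrid reaches Sable along 2 paths.
Via Everline → Orbis: 60% × 34% × 72% = 14.688%.
Via Orbis: 66% × 72% = 47.52%.
Total: 14.688% + 47.52% = 62.208%.
Rounded: 62.21%.

62.21%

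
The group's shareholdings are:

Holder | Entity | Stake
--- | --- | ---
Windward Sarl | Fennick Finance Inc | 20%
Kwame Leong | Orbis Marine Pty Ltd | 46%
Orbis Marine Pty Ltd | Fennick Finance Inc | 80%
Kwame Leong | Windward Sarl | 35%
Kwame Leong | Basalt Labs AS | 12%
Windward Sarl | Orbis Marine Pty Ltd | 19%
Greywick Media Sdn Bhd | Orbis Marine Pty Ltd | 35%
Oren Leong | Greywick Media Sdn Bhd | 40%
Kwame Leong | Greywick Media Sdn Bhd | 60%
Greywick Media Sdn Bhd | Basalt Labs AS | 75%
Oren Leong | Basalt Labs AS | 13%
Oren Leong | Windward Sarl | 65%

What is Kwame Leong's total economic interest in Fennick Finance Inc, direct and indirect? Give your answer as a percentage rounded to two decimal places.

Kwame reaches Fennick along 4 paths.
Via Windward: 35% × 20% = 7%.
Via Orbis: 46% × 80% = 36.8%.
Via Windward → Orbis: 35% × 19% × 80% = 5.32%.
Via Greywick → Orbis: 60% × 35% × 80% = 16.8%.
Total: 7% + 36.8% + 5.32% + 16.8% = 65.92%.

65.92%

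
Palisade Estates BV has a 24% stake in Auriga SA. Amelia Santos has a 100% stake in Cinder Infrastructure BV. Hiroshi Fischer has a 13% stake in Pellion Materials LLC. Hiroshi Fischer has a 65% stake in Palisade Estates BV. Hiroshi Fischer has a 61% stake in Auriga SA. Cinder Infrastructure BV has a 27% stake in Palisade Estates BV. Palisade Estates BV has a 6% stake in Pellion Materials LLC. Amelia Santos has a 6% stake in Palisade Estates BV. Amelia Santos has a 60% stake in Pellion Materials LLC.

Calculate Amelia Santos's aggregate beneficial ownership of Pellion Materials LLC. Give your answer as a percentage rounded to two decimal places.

Amelia reaches Pellion along 3 paths.
Direct stake: 60% = 60%.
Via Cinder → Palisade: 100% × 27% × 6% = 1.62%.
Via Palisade: 6% × 6% = 0.36%.
Total: 60% + 1.62% + 0.36% = 61.98%.

61.98%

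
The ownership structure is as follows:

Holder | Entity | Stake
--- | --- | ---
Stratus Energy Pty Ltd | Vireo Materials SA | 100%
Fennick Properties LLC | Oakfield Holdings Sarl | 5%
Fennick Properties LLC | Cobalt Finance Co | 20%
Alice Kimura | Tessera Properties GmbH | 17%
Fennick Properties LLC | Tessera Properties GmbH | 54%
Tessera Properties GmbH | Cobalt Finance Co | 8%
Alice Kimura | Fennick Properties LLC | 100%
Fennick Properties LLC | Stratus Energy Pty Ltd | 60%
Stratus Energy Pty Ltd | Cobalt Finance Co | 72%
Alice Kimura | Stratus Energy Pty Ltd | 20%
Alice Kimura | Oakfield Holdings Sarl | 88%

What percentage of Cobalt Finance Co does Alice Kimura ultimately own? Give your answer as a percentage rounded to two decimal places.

Alice reaches Cobalt along 5 paths.
Via Tessera: 17% × 8% = 1.36%.
Via Fennick → Tessera: 100% × 54% × 8% = 4.32%.
Via Fennick: 100% × 20% = 20%.
Via Stratus: 20% × 72% = 14.4%.
Via Fennick → Stratus: 100% × 60% × 72% = 43.2%.
Total: 1.36% + 4.32% + 20% + 14.4% + 43.2% = 83.28%.

83.28%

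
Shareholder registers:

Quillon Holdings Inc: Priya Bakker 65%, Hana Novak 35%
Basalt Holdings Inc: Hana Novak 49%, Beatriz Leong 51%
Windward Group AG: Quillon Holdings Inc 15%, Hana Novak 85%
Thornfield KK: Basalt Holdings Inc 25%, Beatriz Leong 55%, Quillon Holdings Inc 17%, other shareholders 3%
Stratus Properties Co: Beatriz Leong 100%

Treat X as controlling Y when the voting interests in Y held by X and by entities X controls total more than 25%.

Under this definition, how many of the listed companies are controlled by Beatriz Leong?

3

Beatriz holds 51% of Basalt, so Beatriz controls Basalt.
Basalt and Beatriz together hold 25% + 55% = 80% of Thornfield, so Beatriz controls Thornfield.
Beatriz holds 100% of Stratus, so Beatriz controls Stratus.
No other company's threshold is met.
Beatriz controls 3 companies.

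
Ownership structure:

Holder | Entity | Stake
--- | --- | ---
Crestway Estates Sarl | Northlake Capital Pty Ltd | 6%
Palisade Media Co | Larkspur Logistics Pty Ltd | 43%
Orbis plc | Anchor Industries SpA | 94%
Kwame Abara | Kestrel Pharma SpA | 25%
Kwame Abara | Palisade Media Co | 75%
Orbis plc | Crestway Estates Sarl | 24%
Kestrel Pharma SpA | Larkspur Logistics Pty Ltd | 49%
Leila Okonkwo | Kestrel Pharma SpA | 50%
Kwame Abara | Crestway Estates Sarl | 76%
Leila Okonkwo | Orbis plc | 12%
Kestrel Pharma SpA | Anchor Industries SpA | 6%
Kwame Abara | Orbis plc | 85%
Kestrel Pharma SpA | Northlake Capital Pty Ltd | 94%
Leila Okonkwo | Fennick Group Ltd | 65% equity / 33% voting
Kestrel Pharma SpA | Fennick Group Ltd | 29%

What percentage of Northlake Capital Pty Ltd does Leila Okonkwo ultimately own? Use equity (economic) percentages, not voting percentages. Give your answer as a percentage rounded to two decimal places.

47.17%

Leila reaches Northlake along 2 paths.
Via Orbis → Crestway: 12% × 24% × 6% = 0.1728%.
Via Kestrel: 50% × 94% = 47%.
Total: 0.1728% + 47% = 47.1728%.
Rounded: 47.17%.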